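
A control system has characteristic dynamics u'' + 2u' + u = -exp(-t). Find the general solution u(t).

Characteristic equation r² + 2r + 1 = 0 has discriminant (2)² - 4·(1) = 0, so r = -1 is a repeated root.
Hence u_h = (C1 + C2*t)*exp(-t).
Since exp(-t) solves the homogeneous equation (r = -1 is a root of multiplicity 2), multiply the trial by t^2. Try u_p = A*t^2*exp(-t). Substituting into the equation and dividing by exp(-t) gives A = -1/2, so u_p = -t^2*exp(-t)/2.

u = C1*exp(-t) - t**2*exp(-t)/2 + C2*t*exp(-t)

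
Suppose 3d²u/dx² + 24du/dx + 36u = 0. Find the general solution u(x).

Divide through by 3: u'' + 8u' + 12u = 0.
Characteristic equation r² + 8r + 12 = 0 factors as (r + 6)(r + 2) = 0, so r = -6, -2.
Hence u_h = C1*exp(-6*x) + C2*exp(-2*x).

u = C1*exp(-6*x) + C2*exp(-2*x)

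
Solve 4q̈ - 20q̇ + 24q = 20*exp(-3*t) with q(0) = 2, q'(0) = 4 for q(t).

q = exp(-3*t)/6 + 5*exp(3*t)/6 + exp(2*t)

Divide through by 4: q'' - 5q' + 6q = 5*exp(-3*t).
Characteristic equation r² - 5r + 6 = 0 factors as (r - 2)(r - 3) = 0, so r = 2, 3.
Hence q_h = C1*exp(2*t) + C2*exp(3*t).
Try q_p = A*exp(-3*t). Substituting into the equation and dividing by exp(-3*t) gives A = 1/6, so q_p = exp(-3*t)/6.
General solution: q = exp(-3*t)/6 + C1*exp(2*t) + C2*exp(3*t).
Apply the initial conditions: q(0) = 1/6 + C1 + C2 = 2 and q'(0) = -1/2 + 2*C1 + 3*C2 = 4. Solving gives C1 = 1, C2 = 5/6.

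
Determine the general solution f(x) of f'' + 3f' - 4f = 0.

Characteristic equation r² + 3r - 4 = 0 factors as (r - 1)(r + 4) = 0, so r = 1, -4.
Hence f_h = C1*exp(x) + C2*exp(-4*x).

f = C1*exp(x) + C2*exp(-4*x)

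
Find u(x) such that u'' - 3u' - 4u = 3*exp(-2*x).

u = exp(-2*x)/2 + C1*exp(-x) + C2*exp(4*x)

Characteristic equation r² - 3r - 4 = 0 factors as (r + 1)(r - 4) = 0, so r = -1, 4.
Hence u_h = C1*exp(-x) + C2*exp(4*x).
Try u_p = A*exp(-2*x). Substituting into the equation and dividing by exp(-2*x) gives A = 1/2, so u_p = exp(-2*x)/2.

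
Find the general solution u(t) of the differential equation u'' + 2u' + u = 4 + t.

u = 2 + t + C1*exp(-t) + C2*t*exp(-t)

Characteristic equation r² + 2r + 1 = 0 has discriminant (2)² - 4·(1) = 0, so r = -1 is a repeated root.
Hence u_h = (C1 + C2*t)*exp(-t).
For the particular solution try u_p = A0 + A1*t. Substituting and matching coefficients of each power of t gives A0 = 2, A1 = 1, so u_p = 2 + t.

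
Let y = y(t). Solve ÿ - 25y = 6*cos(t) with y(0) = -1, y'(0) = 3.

y = -89*exp(-5*t)/130 - 11*exp(5*t)/130 - 3*cos(t)/13

Characteristic equation r² - 25 = 0 factors as (r + 5)(r - 5) = 0, so r = -5, 5.
Hence y_h = C1*exp(-5*t) + C2*exp(5*t).
Try y_p = A*cos(t) + B*sin(t). Substituting and equating the coefficients of cos(t) and sin(t) gives A = -3/13, B = 0, so y_p = -3*cos(t)/13.
General solution: y = -3*cos(t)/13 + C1*exp(-5*t) + C2*exp(5*t).
Apply the initial conditions: y(0) = -3/13 + C1 + C2 = -1 and y'(0) = -5*C1 + 5*C2 = 3. Solving gives C1 = -89/130, C2 = -11/130.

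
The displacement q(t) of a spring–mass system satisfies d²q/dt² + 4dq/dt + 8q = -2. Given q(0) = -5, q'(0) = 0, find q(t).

Characteristic equation r² + 4r + 8 = 0 has discriminant (4)² - 4·(8) = -16 < 0, so r = -2 ± 2i.
Hence q_h = C1*cos(2*t)*exp(-2*t) + C2*exp(-2*t)*sin(2*t).
For the particular solution try q_p = A0. Substituting and matching coefficients of each power of t gives A0 = -1/4, so q_p = -1/4.
General solution: q = -1/4 + C1*cos(2*t)*exp(-2*t) + C2*exp(-2*t)*sin(2*t).
Apply the initial conditions: q(0) = -1/4 + C1 = -5 and q'(0) = -2*C1 + 2*C2 = 0. Solving gives C1 = -19/4, C2 = -19/4.

q = -1/4 - 19*cos(2*t)*exp(-2*t)/4 - 19*exp(-2*t)*sin(2*t)/4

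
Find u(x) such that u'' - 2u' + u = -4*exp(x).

u = C1*exp(x) - 2*x**2*exp(x) + C2*x*exp(x)

Characteristic equation r² - 2r + 1 = 0 has discriminant (-2)² - 4·(1) = 0, so r = 1 is a repeated root.
Hence u_h = (C1 + C2*x)*exp(x).
Since exp(x) solves the homogeneous equation (r = 1 is a root of multiplicity 2), multiply the trial by x^2. Try u_p = A*x^2*exp(x). Substituting into the equation and dividing by exp(x) gives A = -2, so u_p = -2*x^2*exp(x).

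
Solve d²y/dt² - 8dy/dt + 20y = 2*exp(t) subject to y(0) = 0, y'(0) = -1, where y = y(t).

Characteristic equation r² - 8r + 20 = 0 has discriminant (-8)² - 4·(20) = -16 < 0, so r = 4 ± 2i.
Hence y_h = C1*cos(2*t)*exp(4*t) + C2*exp(4*t)*sin(2*t).
Try y_p = A*exp(t). Substituting into the equation and dividing by exp(t) gives A = 2/13, so y_p = 2*exp(t)/13.
General solution: y = 2*exp(t)/13 + C1*cos(2*t)*exp(4*t) + C2*exp(4*t)*sin(2*t).
Apply the initial conditions: y(0) = 2/13 + C1 = 0 and y'(0) = 2/13 + 2*C2 + 4*C1 = -1. Solving gives C1 = -2/13, C2 = -7/26.

y = 2*exp(t)/13 - 7*exp(4*t)*sin(2*t)/26 - 2*cos(2*t)*exp(4*t)/13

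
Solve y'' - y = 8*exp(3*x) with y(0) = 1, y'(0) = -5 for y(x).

y = -4*exp(x) + 4*exp(-x) + exp(3*x)

Characteristic equation r² - 1 = 0 factors as (r + 1)(r - 1) = 0, so r = -1, 1.
Hence y_h = C1*exp(-x) + C2*exp(x).
Try y_p = A*exp(3*x). Substituting into the equation and dividing by exp(3*x) gives A = 1, so y_p = exp(3*x).
General solution: y = C1*exp(-x) + C2*exp(x) + exp(3*x).
Apply the initial conditions: y(0) = 1 + C1 + C2 = 1 and y'(0) = 3 + C2 - C1 = -5. Solving gives C1 = 4, C2 = -4.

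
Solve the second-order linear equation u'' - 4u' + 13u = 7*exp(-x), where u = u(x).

Characteristic equation r² - 4r + 13 = 0 has discriminant (-4)² - 4·(13) = -36 < 0, so r = 2 ± 3i.
Hence u_h = C1*cos(3*x)*exp(2*x) + C2*exp(2*x)*sin(3*x).
Try u_p = A*exp(-x). Substituting into the equation and dividing by exp(-x) gives A = 7/18, so u_p = 7*exp(-x)/18.

u = 7*exp(-x)/18 + C1*cos(3*x)*exp(2*x) + C2*exp(2*x)*sin(3*x)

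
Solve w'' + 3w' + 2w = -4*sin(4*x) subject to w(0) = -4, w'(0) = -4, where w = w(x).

Characteristic equation r² + 3r + 2 = 0 factors as (r + 2)(r + 1) = 0, so r = -2, -1.
Hence w_h = C1*exp(-2*x) + C2*exp(-x).
Try w_p = A*cos(4*x) + B*sin(4*x). Substituting and equating the coefficients of cos(4x) and sin(4x) gives A = 12/85, B = 14/85, so w_p = 12*cos(4*x)/85 + 14*sin(4*x)/85.
General solution: w = 12*cos(4*x)/85 + 14*sin(4*x)/85 + C1*exp(-2*x) + C2*exp(-x).
Apply the initial conditions: w(0) = 12/85 + C1 + C2 = -4 and w'(0) = 56/85 - C2 - 2*C1 = -4. Solving gives C1 = 44/5, C2 = -220/17.

w = -220*exp(-x)/17 + 12*cos(4*x)/85 + 14*sin(4*x)/85 + 44*exp(-2*x)/5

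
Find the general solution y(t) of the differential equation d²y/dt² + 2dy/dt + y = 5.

y = 5 + C1*exp(-t) + C2*t*exp(-t)

Characteristic equation r² + 2r + 1 = 0 has discriminant (2)² - 4·(1) = 0, so r = -1 is a repeated root.
Hence y_h = (C1 + C2*t)*exp(-t).
For the particular solution try y_p = A0. Substituting and matching coefficients of each power of t gives A0 = 5, so y_p = 5.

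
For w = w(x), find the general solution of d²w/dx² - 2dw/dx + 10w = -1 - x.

w = -3/25 - x/10 + C1*cos(3*x)*exp(x) + C2*exp(x)*sin(3*x)

Characteristic equation r² - 2r + 10 = 0 has discriminant (-2)² - 4·(10) = -36 < 0, so r = 1 ± 3i.
Hence w_h = C1*cos(3*x)*exp(x) + C2*exp(x)*sin(3*x).
For the particular solution try w_p = A0 + A1*x. Substituting and matching coefficients of each power of x gives A0 = -3/25, A1 = -1/10, so w_p = -3/25 - x/10.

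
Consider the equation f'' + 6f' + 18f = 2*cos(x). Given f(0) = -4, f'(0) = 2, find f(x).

Characteristic equation r² + 6r + 18 = 0 has discriminant (6)² - 4·(18) = -36 < 0, so r = -3 ± 3i.
Hence f_h = C1*cos(3*x)*exp(-3*x) + C2*exp(-3*x)*sin(3*x).
Try f_p = A*cos(x) + B*sin(x). Substituting and equating the coefficients of cos(x) and sin(x) gives A = 34/325, B = 12/325, so f_p = 12*sin(x)/325 + 34*cos(x)/325.
General solution: f = 12*sin(x)/325 + 34*cos(x)/325 + C1*cos(3*x)*exp(-3*x) + C2*exp(-3*x)*sin(3*x).
Apply the initial conditions: f(0) = 34/325 + C1 = -4 and f'(0) = 12/325 - 3*C1 + 3*C2 = 2. Solving gives C1 = -1334/325, C2 = -3364/975.

f = 12*sin(x)/325 + 34*cos(x)/325 - 3364*exp(-3*x)*sin(3*x)/975 - 1334*cos(3*x)*exp(-3*x)/325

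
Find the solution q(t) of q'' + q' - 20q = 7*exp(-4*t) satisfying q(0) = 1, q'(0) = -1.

Characteristic equation r² + r - 20 = 0 factors as (r + 5)(r - 4) = 0, so r = -5, 4.
Hence q_h = C1*exp(-5*t) + C2*exp(4*t).
Try q_p = A*exp(-4*t). Substituting into the equation and dividing by exp(-4*t) gives A = -7/8, so q_p = -7*exp(-4*t)/8.
General solution: q = -7*exp(-4*t)/8 + C1*exp(-5*t) + C2*exp(4*t).
Apply the initial conditions: q(0) = -7/8 + C1 + C2 = 1 and q'(0) = 7/2 - 5*C1 + 4*C2 = -1. Solving gives C1 = 4/3, C2 = 13/24.

q = -7*exp(-4*t)/8 + 4*exp(-5*t)/3 + 13*exp(4*t)/24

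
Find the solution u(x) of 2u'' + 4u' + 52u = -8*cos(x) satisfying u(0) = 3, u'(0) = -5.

u = -100*cos(x)/629 - 8*sin(x)/629 - 230*exp(-x)*sin(5*x)/629 + 1987*cos(5*x)*exp(-x)/629

Divide through by 2: u'' + 2u' + 26u = -4*cos(x).
Characteristic equation r² + 2r + 26 = 0 has discriminant (2)² - 4·(26) = -100 < 0, so r = -1 ± 5i.
Hence u_h = C1*cos(5*x)*exp(-x) + C2*exp(-x)*sin(5*x).
Try u_p = A*cos(x) + B*sin(x). Substituting and equating the coefficients of cos(x) and sin(x) gives A = -100/629, B = -8/629, so u_p = -100*cos(x)/629 - 8*sin(x)/629.
General solution: u = -100*cos(x)/629 - 8*sin(x)/629 + C1*cos(5*x)*exp(-x) + C2*exp(-x)*sin(5*x).
Apply the initial conditions: u(0) = -100/629 + C1 = 3 and u'(0) = -8/629 - C1 + 5*C2 = -5. Solving gives C1 = 1987/629, C2 = -230/629.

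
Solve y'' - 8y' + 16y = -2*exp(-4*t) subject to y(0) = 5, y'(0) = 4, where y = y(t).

y = -exp(-4*t)/32 + 161*exp(4*t)/32 - 65*t*exp(4*t)/4

Characteristic equation r² - 8r + 16 = 0 has discriminant (-8)² - 4·(16) = 0, so r = 4 is a repeated root.
Hence y_h = (C1 + C2*t)*exp(4*t).
Try y_p = A*exp(-4*t). Substituting into the equation and dividing by exp(-4*t) gives A = -1/32, so y_p = -exp(-4*t)/32.
General solution: y = -exp(-4*t)/32 + C1*exp(4*t) + C2*t*exp(4*t).
Apply the initial conditions: y(0) = -1/32 + C1 = 5 and y'(0) = 1/8 + C2 + 4*C1 = 4. Solving gives C1 = 161/32, C2 = -65/4.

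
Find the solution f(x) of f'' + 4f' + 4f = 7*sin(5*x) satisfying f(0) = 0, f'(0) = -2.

f = -147*sin(5*x)/841 - 140*cos(5*x)/841 + 140*exp(-2*x)/841 - 23*x*exp(-2*x)/29

Characteristic equation r² + 4r + 4 = 0 has discriminant (4)² - 4·(4) = 0, so r = -2 is a repeated root.
Hence f_h = (C1 + C2*x)*exp(-2*x).
Try f_p = A*cos(5*x) + B*sin(5*x). Substituting and equating the coefficients of cos(5x) and sin(5x) gives A = -140/841, B = -147/841, so f_p = -147*sin(5*x)/841 - 140*cos(5*x)/841.
General solution: f = -147*sin(5*x)/841 - 140*cos(5*x)/841 + C1*exp(-2*x) + C2*x*exp(-2*x).
Apply the initial conditions: f(0) = -140/841 + C1 = 0 and f'(0) = -735/841 + C2 - 2*C1 = -2. Solving gives C1 = 140/841, C2 = -23/29.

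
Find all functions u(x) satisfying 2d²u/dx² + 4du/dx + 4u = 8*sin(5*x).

Divide through by 2: u'' + 2u' + 2u = 4*sin(5*x).
Characteristic equation r² + 2r + 2 = 0 has discriminant (2)² - 4·(2) = -4 < 0, so r = -1 ± i.
Hence u_h = C1*cos(x)*exp(-x) + C2*exp(-x)*sin(x).
Try u_p = A*cos(5*x) + B*sin(5*x). Substituting and equating the coefficients of cos(5x) and sin(5x) gives A = -40/629, B = -92/629, so u_p = -92*sin(5*x)/629 - 40*cos(5*x)/629.

u = -92*sin(5*x)/629 - 40*cos(5*x)/629 + C1*cos(x)*exp(-x) + C2*exp(-x)*sin(x)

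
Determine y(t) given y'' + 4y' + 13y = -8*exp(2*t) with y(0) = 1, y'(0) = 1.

y = -8*exp(2*t)/25 + 33*cos(3*t)*exp(-2*t)/25 + 107*exp(-2*t)*sin(3*t)/75

Characteristic equation r² + 4r + 13 = 0 has discriminant (4)² - 4·(13) = -36 < 0, so r = -2 ± 3i.
Hence y_h = C1*cos(3*t)*exp(-2*t) + C2*exp(-2*t)*sin(3*t).
Try y_p = A*exp(2*t). Substituting into the equation and dividing by exp(2*t) gives A = -8/25, so y_p = -8*exp(2*t)/25.
General solution: y = -8*exp(2*t)/25 + C1*cos(3*t)*exp(-2*t) + C2*exp(-2*t)*sin(3*t).
Apply the initial conditions: y(0) = -8/25 + C1 = 1 and y'(0) = -16/25 - 2*C1 + 3*C2 = 1. Solving gives C1 = 33/25, C2 = 107/75.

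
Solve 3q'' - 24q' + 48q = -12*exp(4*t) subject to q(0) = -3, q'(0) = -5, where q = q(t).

Divide through by 3: q'' - 8q' + 16q = -4*exp(4*t).
Characteristic equation r² - 8r + 16 = 0 has discriminant (-8)² - 4·(16) = 0, so r = 4 is a repeated root.
Hence q_h = (C1 + C2*t)*exp(4*t).
Since exp(4*t) solves the homogeneous equation (r = 4 is a root of multiplicity 2), multiply the trial by t^2. Try q_p = A*t^2*exp(4*t). Substituting into the equation and dividing by exp(4*t) gives A = -2, so q_p = -2*t^2*exp(4*t).
General solution: q = C1*exp(4*t) - 2*t^2*exp(4*t) + C2*t*exp(4*t).
Apply the initial conditions: q(0) = C1 = -3 and q'(0) = C2 + 4*C1 = -5. Solving gives C1 = -3, C2 = 7.

q = -3*exp(4*t) - 2*t**2*exp(4*t) + 7*t*exp(4*t)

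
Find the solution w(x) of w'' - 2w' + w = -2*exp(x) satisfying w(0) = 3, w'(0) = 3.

Characteristic equation r² - 2r + 1 = 0 has discriminant (-2)² - 4·(1) = 0, so r = 1 is a repeated root.
Hence w_h = (C1 + C2*x)*exp(x).
Since exp(x) solves the homogeneous equation (r = 1 is a root of multiplicity 2), multiply the trial by x^2. Try w_p = A*x^2*exp(x). Substituting into the equation and dividing by exp(x) gives A = -1, so w_p = -x^2*exp(x).
General solution: w = C1*exp(x) - x^2*exp(x) + C2*x*exp(x).
Apply the initial conditions: w(0) = C1 = 3 and w'(0) = C1 + C2 = 3. Solving gives C1 = 3, C2 = 0.

w = 3*exp(x) - x**2*exp(x)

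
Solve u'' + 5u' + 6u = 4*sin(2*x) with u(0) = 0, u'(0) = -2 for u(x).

u = -exp(-2*x) - 5*cos(2*x)/13 + sin(2*x)/13 + 18*exp(-3*x)/13

Characteristic equation r² + 5r + 6 = 0 factors as (r + 2)(r + 3) = 0, so r = -2, -3.
Hence u_h = C1*exp(-2*x) + C2*exp(-3*x).
Try u_p = A*cos(2*x) + B*sin(2*x). Substituting and equating the coefficients of cos(2x) and sin(2x) gives A = -5/13, B = 1/13, so u_p = -5*cos(2*x)/13 + sin(2*x)/13.
General solution: u = -5*cos(2*x)/13 + sin(2*x)/13 + C1*exp(-2*x) + C2*exp(-3*x).
Apply the initial conditions: u(0) = -5/13 + C1 + C2 = 0 and u'(0) = 2/13 - 3*C2 - 2*C1 = -2. Solving gives C1 = -1, C2 = 18/13.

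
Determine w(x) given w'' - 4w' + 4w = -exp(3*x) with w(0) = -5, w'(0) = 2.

w = -exp(3*x) - 4*exp(2*x) + 13*x*exp(2*x)

Characteristic equation r² - 4r + 4 = 0 has discriminant (-4)² - 4·(4) = 0, so r = 2 is a repeated root.
Hence w_h = (C1 + C2*x)*exp(2*x).
Try w_p = A*exp(3*x). Substituting into the equation and dividing by exp(3*x) gives A = -1, so w_p = -exp(3*x).
General solution: w = -exp(3*x) + C1*exp(2*x) + C2*x*exp(2*x).
Apply the initial conditions: w(0) = -1 + C1 = -5 and w'(0) = -3 + C2 + 2*C1 = 2. Solving gives C1 = -4, C2 = 13.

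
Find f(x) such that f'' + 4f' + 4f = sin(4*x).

f = -3*sin(4*x)/100 - cos(4*x)/25 + C1*exp(-2*x) + C2*x*exp(-2*x)

Characteristic equation r² + 4r + 4 = 0 has discriminant (4)² - 4·(4) = 0, so r = -2 is a repeated root.
Hence f_h = (C1 + C2*x)*exp(-2*x).
Try f_p = A*cos(4*x) + B*sin(4*x). Substituting and equating the coefficients of cos(4x) and sin(4x) gives A = -1/25, B = -3/100, so f_p = -3*sin(4*x)/100 - cos(4*x)/25.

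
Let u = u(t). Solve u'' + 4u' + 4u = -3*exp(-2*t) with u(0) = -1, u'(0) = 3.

u = -exp(-2*t) + t*exp(-2*t) - 3*t**2*exp(-2*t)/2

Characteristic equation r² + 4r + 4 = 0 has discriminant (4)² - 4·(4) = 0, so r = -2 is a repeated root.
Hence u_h = (C1 + C2*t)*exp(-2*t).
Since exp(-2*t) solves the homogeneous equation (r = -2 is a root of multiplicity 2), multiply the trial by t^2. Try u_p = A*t^2*exp(-2*t). Substituting into the equation and dividing by exp(-2*t) gives A = -3/2, so u_p = -3*t^2*exp(-2*t)/2.
General solution: u = C1*exp(-2*t) - 3*t^2*exp(-2*t)/2 + C2*t*exp(-2*t).
Apply the initial conditions: u(0) = C1 = -1 and u'(0) = C2 - 2*C1 = 3. Solving gives C1 = -1, C2 = 1.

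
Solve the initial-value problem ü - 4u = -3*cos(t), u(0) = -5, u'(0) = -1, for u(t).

u = -61*exp(2*t)/20 - 51*exp(-2*t)/20 + 3*cos(t)/5

Characteristic equation r² - 4 = 0 factors as (r - 2)(r + 2) = 0, so r = 2, -2.
Hence u_h = C1*exp(2*t) + C2*exp(-2*t).
Try u_p = A*cos(t) + B*sin(t). Substituting and equating the coefficients of cos(t) and sin(t) gives A = 3/5, B = 0, so u_p = 3*cos(t)/5.
General solution: u = 3*cos(t)/5 + C1*exp(2*t) + C2*exp(-2*t).
Apply the initial conditions: u(0) = 3/5 + C1 + C2 = -5 and u'(0) = -2*C2 + 2*C1 = -1. Solving gives C1 = -61/20, C2 = -51/20.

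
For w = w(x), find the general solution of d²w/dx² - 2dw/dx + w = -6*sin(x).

Characteristic equation r² - 2r + 1 = 0 has discriminant (-2)² - 4·(1) = 0, so r = 1 is a repeated root.
Hence w_h = (C1 + C2*x)*exp(x).
Try w_p = A*cos(x) + B*sin(x). Substituting and equating the coefficients of cos(x) and sin(x) gives A = -3, B = 0, so w_p = -3*cos(x).

w = -3*cos(x) + C1*exp(x) + C2*x*exp(x)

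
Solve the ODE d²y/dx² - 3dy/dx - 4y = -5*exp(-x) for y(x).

Characteristic equation r² - 3r - 4 = 0 factors as (r + 1)(r - 4) = 0, so r = -1, 4.
Hence y_h = C1*exp(-x) + C2*exp(4*x).
Since exp(-x) solves the homogeneous equation (r = -1 is a root of multiplicity 1), multiply the trial by x. Try y_p = A*x*exp(-x). Substituting into the equation and dividing by exp(-x) gives A = 1, so y_p = x*exp(-x).

y = C1*exp(-x) + C2*exp(4*x) + x*exp(-x)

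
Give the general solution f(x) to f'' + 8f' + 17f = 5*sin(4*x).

f = -32*cos(4*x)/205 + sin(4*x)/205 + C1*cos(x)*exp(-4*x) + C2*exp(-4*x)*sin(x)

Characteristic equation r² + 8r + 17 = 0 has discriminant (8)² - 4·(17) = -4 < 0, so r = -4 ± i.
Hence f_h = C1*cos(x)*exp(-4*x) + C2*exp(-4*x)*sin(x).
Try f_p = A*cos(4*x) + B*sin(4*x). Substituting and equating the coefficients of cos(4x) and sin(4x) gives A = -32/205, B = 1/205, so f_p = -32*cos(4*x)/205 + sin(4*x)/205.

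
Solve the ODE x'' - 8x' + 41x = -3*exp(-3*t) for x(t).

Characteristic equation r² - 8r + 41 = 0 has discriminant (-8)² - 4·(41) = -100 < 0, so r = 4 ± 5i.
Hence x_h = C1*cos(5*t)*exp(4*t) + C2*exp(4*t)*sin(5*t).
Try x_p = A*exp(-3*t). Substituting into the equation and dividing by exp(-3*t) gives A = -3/74, so x_p = -3*exp(-3*t)/74.

x = -3*exp(-3*t)/74 + C1*cos(5*t)*exp(4*t) + C2*exp(4*t)*sin(5*t)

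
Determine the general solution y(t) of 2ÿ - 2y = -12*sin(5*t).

Divide through by 2: y'' - y = -6*sin(5*t).
Characteristic equation r² - 1 = 0 factors as (r - 1)(r + 1) = 0, so r = 1, -1.
Hence y_h = C1*exp(t) + C2*exp(-t).
Try y_p = A*cos(5*t) + B*sin(5*t). Substituting and equating the coefficients of cos(5t) and sin(5t) gives A = 0, B = 3/13, so y_p = 3*sin(5*t)/13.

y = 3*sin(5*t)/13 + C1*exp(t) + C2*exp(-t)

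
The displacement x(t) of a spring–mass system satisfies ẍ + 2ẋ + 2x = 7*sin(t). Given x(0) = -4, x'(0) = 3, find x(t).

x = -14*cos(t)/5 + 7*sin(t)/5 - 6*cos(t)*exp(-t)/5 + 2*exp(-t)*sin(t)/5

Characteristic equation r² + 2r + 2 = 0 has discriminant (2)² - 4·(2) = -4 < 0, so r = -1 ± i.
Hence x_h = C1*cos(t)*exp(-t) + C2*exp(-t)*sin(t).
Try x_p = A*cos(t) + B*sin(t). Substituting and equating the coefficients of cos(t) and sin(t) gives A = -14/5, B = 7/5, so x_p = -14*cos(t)/5 + 7*sin(t)/5.
General solution: x = -14*cos(t)/5 + 7*sin(t)/5 + C1*cos(t)*exp(-t) + C2*exp(-t)*sin(t).
Apply the initial conditions: x(0) = -14/5 + C1 = -4 and x'(0) = 7/5 + C2 - C1 = 3. Solving gives C1 = -6/5, C2 = 2/5.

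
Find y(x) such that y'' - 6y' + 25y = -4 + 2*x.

y = -88/625 + 2*x/25 + C1*cos(4*x)*exp(3*x) + C2*exp(3*x)*sin(4*x)

Characteristic equation r² - 6r + 25 = 0 has discriminant (-6)² - 4·(25) = -64 < 0, so r = 3 ± 4i.
Hence y_h = C1*cos(4*x)*exp(3*x) + C2*exp(3*x)*sin(4*x).
For the particular solution try y_p = A0 + A1*x. Substituting and matching coefficients of each power of x gives A0 = -88/625, A1 = 2/25, so y_p = -88/625 + 2*x/25.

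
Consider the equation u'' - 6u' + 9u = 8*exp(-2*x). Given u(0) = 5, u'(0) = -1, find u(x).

u = 8*exp(-2*x)/25 + 117*exp(3*x)/25 - 72*x*exp(3*x)/5

Characteristic equation r² - 6r + 9 = 0 has discriminant (-6)² - 4·(9) = 0, so r = 3 is a repeated root.
Hence u_h = (C1 + C2*x)*exp(3*x).
Try u_p = A*exp(-2*x). Substituting into the equation and dividing by exp(-2*x) gives A = 8/25, so u_p = 8*exp(-2*x)/25.
General solution: u = 8*exp(-2*x)/25 + C1*exp(3*x) + C2*x*exp(3*x).
Apply the initial conditions: u(0) = 8/25 + C1 = 5 and u'(0) = -16/25 + C2 + 3*C1 = -1. Solving gives C1 = 117/25, C2 = -72/5.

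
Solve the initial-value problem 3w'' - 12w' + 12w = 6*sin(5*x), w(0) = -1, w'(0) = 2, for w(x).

w = -881*exp(2*x)/841 - 42*sin(5*x)/841 + 40*cos(5*x)/841 + 126*x*exp(2*x)/29

Divide through by 3: w'' - 4w' + 4w = 2*sin(5*x).
Characteristic equation r² - 4r + 4 = 0 has discriminant (-4)² - 4·(4) = 0, so r = 2 is a repeated root.
Hence w_h = (C1 + C2*x)*exp(2*x).
Try w_p = A*cos(5*x) + B*sin(5*x). Substituting and equating the coefficients of cos(5x) and sin(5x) gives A = 40/841, B = -42/841, so w_p = -42*sin(5*x)/841 + 40*cos(5*x)/841.
General solution: w = -42*sin(5*x)/841 + 40*cos(5*x)/841 + C1*exp(2*x) + C2*x*exp(2*x).
Apply the initial conditions: w(0) = 40/841 + C1 = -1 and w'(0) = -210/841 + C2 + 2*C1 = 2. Solving gives C1 = -881/841, C2 = 126/29.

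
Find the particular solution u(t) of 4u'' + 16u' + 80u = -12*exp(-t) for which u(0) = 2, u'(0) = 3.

u = -3*exp(-t)/17 + 37*cos(4*t)*exp(-2*t)/17 + 61*exp(-2*t)*sin(4*t)/34

Divide through by 4: u'' + 4u' + 20u = -3*exp(-t).
Characteristic equation r² + 4r + 20 = 0 has discriminant (4)² - 4·(20) = -64 < 0, so r = -2 ± 4i.
Hence u_h = C1*cos(4*t)*exp(-2*t) + C2*exp(-2*t)*sin(4*t).
Try u_p = A*exp(-t). Substituting into the equation and dividing by exp(-t) gives A = -3/17, so u_p = -3*exp(-t)/17.
General solution: u = -3*exp(-t)/17 + C1*cos(4*t)*exp(-2*t) + C2*exp(-2*t)*sin(4*t).
Apply the initial conditions: u(0) = -3/17 + C1 = 2 and u'(0) = 3/17 - 2*C1 + 4*C2 = 3. Solving gives C1 = 37/17, C2 = 61/34.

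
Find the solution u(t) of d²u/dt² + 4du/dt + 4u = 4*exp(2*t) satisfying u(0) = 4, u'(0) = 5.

u = exp(2*t)/4 + 15*exp(-2*t)/4 + 12*t*exp(-2*t)

Characteristic equation r² + 4r + 4 = 0 has discriminant (4)² - 4·(4) = 0, so r = -2 is a repeated root.
Hence u_h = (C1 + C2*t)*exp(-2*t).
Try u_p = A*exp(2*t). Substituting into the equation and dividing by exp(2*t) gives A = 1/4, so u_p = exp(2*t)/4.
General solution: u = exp(2*t)/4 + C1*exp(-2*t) + C2*t*exp(-2*t).
Apply the initial conditions: u(0) = 1/4 + C1 = 4 and u'(0) = 1/2 + C2 - 2*C1 = 5. Solving gives C1 = 15/4, C2 = 12.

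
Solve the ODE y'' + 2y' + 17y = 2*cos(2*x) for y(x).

Characteristic equation r² + 2r + 17 = 0 has discriminant (2)² - 4·(17) = -64 < 0, so r = -1 ± 4i.
Hence y_h = C1*cos(4*x)*exp(-x) + C2*exp(-x)*sin(4*x).
Try y_p = A*cos(2*x) + B*sin(2*x). Substituting and equating the coefficients of cos(2x) and sin(2x) gives A = 26/185, B = 8/185, so y_p = 8*sin(2*x)/185 + 26*cos(2*x)/185.

y = 8*sin(2*x)/185 + 26*cos(2*x)/185 + C1*cos(4*x)*exp(-x) + C2*exp(-x)*sin(4*x)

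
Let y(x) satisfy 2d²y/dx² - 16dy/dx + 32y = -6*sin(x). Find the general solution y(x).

y = -45*sin(x)/289 - 24*cos(x)/289 + C1*exp(4*x) + C2*x*exp(4*x)

Divide through by 2: y'' - 8y' + 16y = -3*sin(x).
Characteristic equation r² - 8r + 16 = 0 has discriminant (-8)² - 4·(16) = 0, so r = 4 is a repeated root.
Hence y_h = (C1 + C2*x)*exp(4*x).
Try y_p = A*cos(x) + B*sin(x). Substituting and equating the coefficients of cos(x) and sin(x) gives A = -24/289, B = -45/289, so y_p = -45*sin(x)/289 - 24*cos(x)/289.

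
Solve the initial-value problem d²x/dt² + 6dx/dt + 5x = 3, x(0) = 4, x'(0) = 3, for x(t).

Characteristic equation r² + 6r + 5 = 0 factors as (r + 1)(r + 5) = 0, so r = -1, -5.
Hence x_h = C1*exp(-t) + C2*exp(-5*t).
For the particular solution try x_p = A0. Substituting and matching coefficients of each power of t gives A0 = 3/5, so x_p = 3/5.
General solution: x = 3/5 + C1*exp(-t) + C2*exp(-5*t).
Apply the initial conditions: x(0) = 3/5 + C1 + C2 = 4 and x'(0) = -C1 - 5*C2 = 3. Solving gives C1 = 5, C2 = -8/5.

x = 3/5 + 5*exp(-t) - 8*exp(-5*t)/5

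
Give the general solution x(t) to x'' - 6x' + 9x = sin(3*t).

Characteristic equation r² - 6r + 9 = 0 has discriminant (-6)² - 4·(9) = 0, so r = 3 is a repeated root.
Hence x_h = (C1 + C2*t)*exp(3*t).
Try x_p = A*cos(3*t) + B*sin(3*t). Substituting and equating the coefficients of cos(3t) and sin(3t) gives A = 1/18, B = 0, so x_p = cos(3*t)/18.

x = cos(3*t)/18 + C1*exp(3*t) + C2*t*exp(3*t)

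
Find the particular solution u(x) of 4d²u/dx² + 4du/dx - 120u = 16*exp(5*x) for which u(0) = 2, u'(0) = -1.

Divide through by 4: u'' + u' - 30u = 4*exp(5*x).
Characteristic equation r² + r - 30 = 0 factors as (r + 6)(r - 5) = 0, so r = -6, 5.
Hence u_h = C1*exp(-6*x) + C2*exp(5*x).
Since exp(5*x) solves the homogeneous equation (r = 5 is a root of multiplicity 1), multiply the trial by x. Try u_p = A*x*exp(5*x). Substituting into the equation and dividing by exp(5*x) gives A = 4/11, so u_p = 4*x*exp(5*x)/11.
General solution: u = C1*exp(-6*x) + C2*exp(5*x) + 4*x*exp(5*x)/11.
Apply the initial conditions: u(0) = C1 + C2 = 2 and u'(0) = 4/11 - 6*C1 + 5*C2 = -1. Solving gives C1 = 125/121, C2 = 117/121.

u = 117*exp(5*x)/121 + 125*exp(-6*x)/121 + 4*x*exp(5*x)/11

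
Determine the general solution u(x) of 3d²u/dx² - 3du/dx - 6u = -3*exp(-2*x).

u = -exp(-2*x)/4 + C1*exp(2*x) + C2*exp(-x)

Divide through by 3: u'' - u' - 2u = -exp(-2*x).
Characteristic equation r² - r - 2 = 0 factors as (r - 2)(r + 1) = 0, so r = 2, -1.
Hence u_h = C1*exp(2*x) + C2*exp(-x).
Try u_p = A*exp(-2*x). Substituting into the equation and dividing by exp(-2*x) gives A = -1/4, so u_p = -exp(-2*x)/4.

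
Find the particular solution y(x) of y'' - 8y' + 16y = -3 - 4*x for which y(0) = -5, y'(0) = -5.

Characteristic equation r² - 8r + 16 = 0 has discriminant (-8)² - 4·(16) = 0, so r = 4 is a repeated root.
Hence y_h = (C1 + C2*x)*exp(4*x).
For the particular solution try y_p = A0 + A1*x. Substituting and matching coefficients of each power of x gives A0 = -5/16, A1 = -1/4, so y_p = -5/16 - x/4.
General solution: y = -5/16 - x/4 + C1*exp(4*x) + C2*x*exp(4*x).
Apply the initial conditions: y(0) = -5/16 + C1 = -5 and y'(0) = -1/4 + C2 + 4*C1 = -5. Solving gives C1 = -75/16, C2 = 14.

y = -5/16 - 75*exp(4*x)/16 - x/4 + 14*x*exp(4*x)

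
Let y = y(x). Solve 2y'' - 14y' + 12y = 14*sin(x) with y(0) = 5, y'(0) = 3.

y = -67*exp(6*x)/185 + 35*sin(x)/74 + 47*exp(x)/10 + 49*cos(x)/74

Divide through by 2: y'' - 7y' + 6y = 7*sin(x).
Characteristic equation r² - 7r + 6 = 0 factors as (r - 1)(r - 6) = 0, so r = 1, 6.
Hence y_h = C1*exp(x) + C2*exp(6*x).
Try y_p = A*cos(x) + B*sin(x). Substituting and equating the coefficients of cos(x) and sin(x) gives A = 49/74, B = 35/74, so y_p = 35*sin(x)/74 + 49*cos(x)/74.
General solution: y = 35*sin(x)/74 + 49*cos(x)/74 + C1*exp(x) + C2*exp(6*x).
Apply the initial conditions: y(0) = 49/74 + C1 + C2 = 5 and y'(0) = 35/74 + C1 + 6*C2 = 3. Solving gives C1 = 47/10, C2 = -67/185.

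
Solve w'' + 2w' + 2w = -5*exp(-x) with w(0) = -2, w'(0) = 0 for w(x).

w = -5*exp(-x) - 2*exp(-x)*sin(x) + 3*cos(x)*exp(-x)

Characteristic equation r² + 2r + 2 = 0 has discriminant (2)² - 4·(2) = -4 < 0, so r = -1 ± i.
Hence w_h = C1*cos(x)*exp(-x) + C2*exp(-x)*sin(x).
Try w_p = A*exp(-x). Substituting into the equation and dividing by exp(-x) gives A = -5, so w_p = -5*exp(-x).
General solution: w = -5*exp(-x) + C1*cos(x)*exp(-x) + C2*exp(-x)*sin(x).
Apply the initial conditions: w(0) = -5 + C1 = -2 and w'(0) = 5 + C2 - C1 = 0. Solving gives C1 = 3, C2 = -2.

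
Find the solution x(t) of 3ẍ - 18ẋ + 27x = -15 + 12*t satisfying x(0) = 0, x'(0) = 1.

x = -7/27 + 4*t/9 + 7*exp(3*t)/27 - 2*t*exp(3*t)/9

Divide through by 3: x'' - 6x' + 9x = -5 + 4*t.
Characteristic equation r² - 6r + 9 = 0 has discriminant (-6)² - 4·(9) = 0, so r = 3 is a repeated root.
Hence x_h = (C1 + C2*t)*exp(3*t).
For the particular solution try x_p = A0 + A1*t. Substituting and matching coefficients of each power of t gives A0 = -7/27, A1 = 4/9, so x_p = -7/27 + 4*t/9.
General solution: x = -7/27 + 4*t/9 + C1*exp(3*t) + C2*t*exp(3*t).
Apply the initial conditions: x(0) = -7/27 + C1 = 0 and x'(0) = 4/9 + C2 + 3*C1 = 1. Solving gives C1 = 7/27, C2 = -2/9.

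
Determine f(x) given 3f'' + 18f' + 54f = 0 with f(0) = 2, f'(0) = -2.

Divide through by 3: f'' + 6f' + 18f = 0.
Characteristic equation r² + 6r + 18 = 0 has discriminant (6)² - 4·(18) = -36 < 0, so r = -3 ± 3i.
Hence f_h = C1*cos(3*x)*exp(-3*x) + C2*exp(-3*x)*sin(3*x).
Apply the initial conditions: f(0) = C1 = 2 and f'(0) = -3*C1 + 3*C2 = -2. Solving gives C1 = 2, C2 = 4/3.

f = 2*cos(3*x)*exp(-3*x) + 4*exp(-3*x)*sin(3*x)/3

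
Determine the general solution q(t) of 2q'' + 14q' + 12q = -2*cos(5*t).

q = -35*sin(5*t)/1586 + 19*cos(5*t)/1586 + C1*exp(-6*t) + C2*exp(-t)

Divide through by 2: q'' + 7q' + 6q = -cos(5*t).
Characteristic equation r² + 7r + 6 = 0 factors as (r + 6)(r + 1) = 0, so r = -6, -1.
Hence q_h = C1*exp(-6*t) + C2*exp(-t).
Try q_p = A*cos(5*t) + B*sin(5*t). Substituting and equating the coefficients of cos(5t) and sin(5t) gives A = 19/1586, B = -35/1586, so q_p = -35*sin(5*t)/1586 + 19*cos(5*t)/1586.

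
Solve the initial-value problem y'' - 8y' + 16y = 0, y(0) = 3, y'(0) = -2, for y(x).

Characteristic equation r² - 8r + 16 = 0 has discriminant (-8)² - 4·(16) = 0, so r = 4 is a repeated root.
Hence y_h = (C1 + C2*x)*exp(4*x).
Apply the initial conditions: y(0) = C1 = 3 and y'(0) = C2 + 4*C1 = -2. Solving gives C1 = 3, C2 = -14.

y = 3*exp(4*x) - 14*x*exp(4*x)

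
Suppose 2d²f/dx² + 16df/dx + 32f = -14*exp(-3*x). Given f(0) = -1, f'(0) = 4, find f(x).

f = -7*exp(-3*x) + 6*exp(-4*x) + 7*x*exp(-4*x)

Divide through by 2: f'' + 8f' + 16f = -7*exp(-3*x).
Characteristic equation r² + 8r + 16 = 0 has discriminant (8)² - 4·(16) = 0, so r = -4 is a repeated root.
Hence f_h = (C1 + C2*x)*exp(-4*x).
Try f_p = A*exp(-3*x). Substituting into the equation and dividing by exp(-3*x) gives A = -7, so f_p = -7*exp(-3*x).
General solution: f = -7*exp(-3*x) + C1*exp(-4*x) + C2*x*exp(-4*x).
Apply the initial conditions: f(0) = -7 + C1 = -1 and f'(0) = 21 + C2 - 4*C1 = 4. Solving gives C1 = 6, C2 = 7.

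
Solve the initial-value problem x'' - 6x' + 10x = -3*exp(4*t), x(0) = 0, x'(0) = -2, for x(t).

x = -3*exp(4*t)/2 - exp(3*t)*sin(t)/2 + 3*cos(t)*exp(3*t)/2

Characteristic equation r² - 6r + 10 = 0 has discriminant (-6)² - 4·(10) = -4 < 0, so r = 3 ± i.
Hence x_h = C1*cos(t)*exp(3*t) + C2*exp(3*t)*sin(t).
Try x_p = A*exp(4*t). Substituting into the equation and dividing by exp(4*t) gives A = -3/2, so x_p = -3*exp(4*t)/2.
General solution: x = -3*exp(4*t)/2 + C1*cos(t)*exp(3*t) + C2*exp(3*t)*sin(t).
Apply the initial conditions: x(0) = -3/2 + C1 = 0 and x'(0) = -6 + C2 + 3*C1 = -2. Solving gives C1 = 3/2, C2 = -1/2.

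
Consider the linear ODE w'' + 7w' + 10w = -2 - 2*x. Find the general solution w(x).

Characteristic equation r² + 7r + 10 = 0 factors as (r + 5)(r + 2) = 0, so r = -5, -2.
Hence w_h = C1*exp(-5*x) + C2*exp(-2*x).
For the particular solution try w_p = A0 + A1*x. Substituting and matching coefficients of each power of x gives A0 = -3/50, A1 = -1/5, so w_p = -3/50 - x/5.

w = -3/50 - x/5 + C1*exp(-5*x) + C2*exp(-2*x)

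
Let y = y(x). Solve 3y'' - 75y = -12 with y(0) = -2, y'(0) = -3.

y = 4/25 - 69*exp(5*x)/50 - 39*exp(-5*x)/50

Divide through by 3: y'' - 25y = -4.
Characteristic equation r² - 25 = 0 factors as (r - 5)(r + 5) = 0, so r = 5, -5.
Hence y_h = C1*exp(5*x) + C2*exp(-5*x).
For the particular solution try y_p = A0. Substituting and matching coefficients of each power of x gives A0 = 4/25, so y_p = 4/25.
General solution: y = 4/25 + C1*exp(5*x) + C2*exp(-5*x).
Apply the initial conditions: y(0) = 4/25 + C1 + C2 = -2 and y'(0) = -5*C2 + 5*C1 = -3. Solving gives C1 = -69/50, C2 = -39/50.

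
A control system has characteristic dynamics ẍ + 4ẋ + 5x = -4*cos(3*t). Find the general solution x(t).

x = -3*sin(3*t)/10 + cos(3*t)/10 + C1*cos(t)*exp(-2*t) + C2*exp(-2*t)*sin(t)

Characteristic equation r² + 4r + 5 = 0 has discriminant (4)² - 4·(5) = -4 < 0, so r = -2 ± i.
Hence x_h = C1*cos(t)*exp(-2*t) + C2*exp(-2*t)*sin(t).
Try x_p = A*cos(3*t) + B*sin(3*t). Substituting and equating the coefficients of cos(3t) and sin(3t) gives A = 1/10, B = -3/10, so x_p = -3*sin(3*t)/10 + cos(3*t)/10.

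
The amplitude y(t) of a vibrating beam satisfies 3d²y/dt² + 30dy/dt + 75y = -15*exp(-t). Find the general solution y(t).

Divide through by 3: y'' + 10y' + 25y = -5*exp(-t).
Characteristic equation r² + 10r + 25 = 0 has discriminant (10)² - 4·(25) = 0, so r = -5 is a repeated root.
Hence y_h = (C1 + C2*t)*exp(-5*t).
Try y_p = A*exp(-t). Substituting into the equation and dividing by exp(-t) gives A = -5/16, so y_p = -5*exp(-t)/16.

y = -5*exp(-t)/16 + C1*exp(-5*t) + C2*t*exp(-5*t)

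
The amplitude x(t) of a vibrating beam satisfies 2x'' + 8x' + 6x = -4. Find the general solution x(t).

Divide through by 2: x'' + 4x' + 3x = -2.
Characteristic equation r² + 4r + 3 = 0 factors as (r + 1)(r + 3) = 0, so r = -1, -3.
Hence x_h = C1*exp(-t) + C2*exp(-3*t).
For the particular solution try x_p = A0. Substituting and matching coefficients of each power of t gives A0 = -2/3, so x_p = -2/3.

x = -2/3 + C1*exp(-t) + C2*exp(-3*t)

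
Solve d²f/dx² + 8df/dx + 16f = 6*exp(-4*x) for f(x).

f = C1*exp(-4*x) + 3*x**2*exp(-4*x) + C2*x*exp(-4*x)

Characteristic equation r² + 8r + 16 = 0 has discriminant (8)² - 4·(16) = 0, so r = -4 is a repeated root.
Hence f_h = (C1 + C2*x)*exp(-4*x).
Since exp(-4*x) solves the homogeneous equation (r = -4 is a root of multiplicity 2), multiply the trial by x^2. Try f_p = A*x^2*exp(-4*x). Substituting into the equation and dividing by exp(-4*x) gives A = 3, so f_p = 3*x^2*exp(-4*x).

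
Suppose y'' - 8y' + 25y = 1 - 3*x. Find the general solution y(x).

Characteristic equation r² - 8r + 25 = 0 has discriminant (-8)² - 4·(25) = -36 < 0, so r = 4 ± 3i.
Hence y_h = C1*cos(3*x)*exp(4*x) + C2*exp(4*x)*sin(3*x).
For the particular solution try y_p = A0 + A1*x. Substituting and matching coefficients of each power of x gives A0 = 1/625, A1 = -3/25, so y_p = 1/625 - 3*x/25.

y = 1/625 - 3*x/25 + C1*cos(3*x)*exp(4*x) + C2*exp(4*x)*sin(3*x)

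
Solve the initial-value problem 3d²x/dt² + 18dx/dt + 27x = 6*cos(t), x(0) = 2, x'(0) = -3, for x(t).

x = 3*sin(t)/25 + 4*cos(t)/25 + 46*exp(-3*t)/25 + 12*t*exp(-3*t)/5

Divide through by 3: x'' + 6x' + 9x = 2*cos(t).
Characteristic equation r² + 6r + 9 = 0 has discriminant (6)² - 4·(9) = 0, so r = -3 is a repeated root.
Hence x_h = (C1 + C2*t)*exp(-3*t).
Try x_p = A*cos(t) + B*sin(t). Substituting and equating the coefficients of cos(t) and sin(t) gives A = 4/25, B = 3/25, so x_p = 3*sin(t)/25 + 4*cos(t)/25.
General solution: x = 3*sin(t)/25 + 4*cos(t)/25 + C1*exp(-3*t) + C2*t*exp(-3*t).
Apply the initial conditions: x(0) = 4/25 + C1 = 2 and x'(0) = 3/25 + C2 - 3*C1 = -3. Solving gives C1 = 46/25, C2 = 12/5.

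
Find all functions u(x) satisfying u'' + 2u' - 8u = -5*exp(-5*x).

u = -5*exp(-5*x)/7 + C1*exp(2*x) + C2*exp(-4*x)

Characteristic equation r² + 2r - 8 = 0 factors as (r - 2)(r + 4) = 0, so r = 2, -4.
Hence u_h = C1*exp(2*x) + C2*exp(-4*x).
Try u_p = A*exp(-5*x). Substituting into the equation and dividing by exp(-5*x) gives A = -5/7, so u_p = -5*exp(-5*x)/7.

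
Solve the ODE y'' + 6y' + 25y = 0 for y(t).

y = C1*cos(4*t)*exp(-3*t) + C2*exp(-3*t)*sin(4*t)

Characteristic equation r² + 6r + 25 = 0 has discriminant (6)² - 4·(25) = -64 < 0, so r = -3 ± 4i.
Hence y_h = C1*cos(4*t)*exp(-3*t) + C2*exp(-3*t)*sin(4*t).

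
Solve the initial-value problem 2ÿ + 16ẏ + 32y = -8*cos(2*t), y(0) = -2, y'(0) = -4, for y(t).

y = -47*exp(-4*t)/25 - 4*sin(2*t)/25 - 3*cos(2*t)/25 - 56*t*exp(-4*t)/5

Divide through by 2: y'' + 8y' + 16y = -4*cos(2*t).
Characteristic equation r² + 8r + 16 = 0 has discriminant (8)² - 4·(16) = 0, so r = -4 is a repeated root.
Hence y_h = (C1 + C2*t)*exp(-4*t).
Try y_p = A*cos(2*t) + B*sin(2*t). Substituting and equating the coefficients of cos(2t) and sin(2t) gives A = -3/25, B = -4/25, so y_p = -4*sin(2*t)/25 - 3*cos(2*t)/25.
General solution: y = -4*sin(2*t)/25 - 3*cos(2*t)/25 + C1*exp(-4*t) + C2*t*exp(-4*t).
Apply the initial conditions: y(0) = -3/25 + C1 = -2 and y'(0) = -8/25 + C2 - 4*C1 = -4. Solving gives C1 = -47/25, C2 = -56/5.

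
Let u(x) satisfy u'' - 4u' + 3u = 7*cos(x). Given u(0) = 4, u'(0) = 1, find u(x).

u = -9*exp(3*x)/20 - 7*sin(x)/5 + 7*cos(x)/10 + 15*exp(x)/4

Characteristic equation r² - 4r + 3 = 0 factors as (r - 3)(r - 1) = 0, so r = 3, 1.
Hence u_h = C1*exp(3*x) + C2*exp(x).
Try u_p = A*cos(x) + B*sin(x). Substituting and equating the coefficients of cos(x) and sin(x) gives A = 7/10, B = -7/5, so u_p = -7*sin(x)/5 + 7*cos(x)/10.
General solution: u = -7*sin(x)/5 + 7*cos(x)/10 + C1*exp(3*x) + C2*exp(x).
Apply the initial conditions: u(0) = 7/10 + C1 + C2 = 4 and u'(0) = -7/5 + C2 + 3*C1 = 1. Solving gives C1 = -9/20, C2 = 15/4.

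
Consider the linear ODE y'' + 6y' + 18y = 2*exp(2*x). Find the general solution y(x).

y = exp(2*x)/17 + C1*cos(3*x)*exp(-3*x) + C2*exp(-3*x)*sin(3*x)

Characteristic equation r² + 6r + 18 = 0 has discriminant (6)² - 4·(18) = -36 < 0, so r = -3 ± 3i.
Hence y_h = C1*cos(3*x)*exp(-3*x) + C2*exp(-3*x)*sin(3*x).
Try y_p = A*exp(2*x). Substituting into the equation and dividing by exp(2*x) gives A = 1/17, so y_p = exp(2*x)/17.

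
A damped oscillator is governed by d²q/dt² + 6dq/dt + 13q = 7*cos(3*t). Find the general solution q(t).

Characteristic equation r² + 6r + 13 = 0 has discriminant (6)² - 4·(13) = -16 < 0, so r = -3 ± 2i.
Hence q_h = C1*cos(2*t)*exp(-3*t) + C2*exp(-3*t)*sin(2*t).
Try q_p = A*cos(3*t) + B*sin(3*t). Substituting and equating the coefficients of cos(3t) and sin(3t) gives A = 7/85, B = 63/170, so q_p = 7*cos(3*t)/85 + 63*sin(3*t)/170.

q = 7*cos(3*t)/85 + 63*sin(3*t)/170 + C1*cos(2*t)*exp(-3*t) + C2*exp(-3*t)*sin(2*t)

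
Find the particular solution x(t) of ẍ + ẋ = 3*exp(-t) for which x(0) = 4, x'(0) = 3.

x = 10 - 6*exp(-t) - 3*t*exp(-t)

Characteristic equation r² + r = 0 factors as (r + 1)r = 0, so r = -1, 0.
Hence x_h = C1*exp(-t) + C2.
Since exp(-t) solves the homogeneous equation (r = -1 is a root of multiplicity 1), multiply the trial by t. Try x_p = A*t*exp(-t). Substituting into the equation and dividing by exp(-t) gives A = -3, so x_p = -3*t*exp(-t).
General solution: x = C2 + C1*exp(-t) - 3*t*exp(-t).
Apply the initial conditions: x(0) = C1 + C2 = 4 and x'(0) = -3 - C1 = 3. Solving gives C1 = -6, C2 = 10.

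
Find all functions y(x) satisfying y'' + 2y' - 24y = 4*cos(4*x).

Characteristic equation r² + 2r - 24 = 0 factors as (r - 4)(r + 6) = 0, so r = 4, -6.
Hence y_h = C1*exp(4*x) + C2*exp(-6*x).
Try y_p = A*cos(4*x) + B*sin(4*x). Substituting and equating the coefficients of cos(4x) and sin(4x) gives A = -5/52, B = 1/52, so y_p = -5*cos(4*x)/52 + sin(4*x)/52.

y = -5*cos(4*x)/52 + sin(4*x)/52 + C1*exp(4*x) + C2*exp(-6*x)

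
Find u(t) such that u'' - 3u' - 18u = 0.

Characteristic equation r² - 3r - 18 = 0 factors as (r + 3)(r - 6) = 0, so r = -3, 6.
Hence u_h = C1*exp(-3*t) + C2*exp(6*t).

u = C1*exp(-3*t) + C2*exp(6*t)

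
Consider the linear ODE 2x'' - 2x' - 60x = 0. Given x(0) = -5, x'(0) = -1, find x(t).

x = -29*exp(-5*t)/11 - 26*exp(6*t)/11

Divide through by 2: x'' - x' - 30x = 0.
Characteristic equation r² - r - 30 = 0 factors as (r - 6)(r + 5) = 0, so r = 6, -5.
Hence x_h = C1*exp(6*t) + C2*exp(-5*t).
Apply the initial conditions: x(0) = C1 + C2 = -5 and x'(0) = -5*C2 + 6*C1 = -1. Solving gives C1 = -26/11, C2 = -29/11.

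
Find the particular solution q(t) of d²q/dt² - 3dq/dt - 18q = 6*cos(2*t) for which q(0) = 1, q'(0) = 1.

q = -33*cos(2*t)/130 - 9*sin(2*t)/130 + 49*exp(6*t)/90 + 83*exp(-3*t)/117

Characteristic equation r² - 3r - 18 = 0 factors as (r - 6)(r + 3) = 0, so r = 6, -3.
Hence q_h = C1*exp(6*t) + C2*exp(-3*t).
Try q_p = A*cos(2*t) + B*sin(2*t). Substituting and equating the coefficients of cos(2t) and sin(2t) gives A = -33/130, B = -9/130, so q_p = -33*cos(2*t)/130 - 9*sin(2*t)/130.
General solution: q = -33*cos(2*t)/130 - 9*sin(2*t)/130 + C1*exp(6*t) + C2*exp(-3*t).
Apply the initial conditions: q(0) = -33/130 + C1 + C2 = 1 and q'(0) = -9/65 - 3*C2 + 6*C1 = 1. Solving gives C1 = 49/90, C2 = 83/117.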